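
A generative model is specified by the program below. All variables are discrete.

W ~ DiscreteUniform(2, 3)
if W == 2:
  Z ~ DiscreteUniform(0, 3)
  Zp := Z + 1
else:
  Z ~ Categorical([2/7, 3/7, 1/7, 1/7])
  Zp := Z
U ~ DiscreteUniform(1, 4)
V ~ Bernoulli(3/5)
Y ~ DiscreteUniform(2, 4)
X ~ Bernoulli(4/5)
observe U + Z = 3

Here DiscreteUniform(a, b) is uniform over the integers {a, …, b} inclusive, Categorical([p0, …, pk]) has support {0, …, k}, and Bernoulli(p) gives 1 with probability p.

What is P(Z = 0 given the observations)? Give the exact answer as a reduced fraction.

Enumerate traces; 72 have nonzero weight after conditioning:
  (W=2, Z=0, U=3, V=0, Y=2, X=0) weight 1/1200
  (W=2, Z=0, U=3, V=0, Y=2, X=1) weight 1/300
  (W=2, Z=0, U=3, V=0, Y=3, X=0) weight 1/1200
  (W=2, Z=0, U=3, V=0, Y=3, X=1) weight 1/300
  (W=2, Z=0, U=3, V=0, Y=4, X=0) weight 1/1200
  (W=2, Z=0, U=3, V=0, Y=4, X=1) weight 1/300
  (W=2, Z=0, U=3, V=1, Y=2, X=0) weight 1/800
  (W=2, Z=0, U=3, V=1, Y=2, X=1) weight 1/200
  (W=2, Z=1, U=2, V=0, Y=2, X=0) weight 1/1200
  (W=2, Z=2, U=1, V=0, Y=2, X=0) weight 1/1200
  … 62 more
Group by Z:
  weight(Z=0) = 15/224
  weight(Z=1) = 19/224
  weight(Z=2) = 11/224
Total weight = 15/224 + 19/224 + 11/224 = 45/224
P(Z=0 | obs) = 15/224 / 45/224 = 1/3
P(Z=1 | obs) = 19/224 / 45/224 = 19/45
P(Z=2 | obs) = 11/224 / 45/224 = 11/45

P(Z = 0 | obs) = 1/3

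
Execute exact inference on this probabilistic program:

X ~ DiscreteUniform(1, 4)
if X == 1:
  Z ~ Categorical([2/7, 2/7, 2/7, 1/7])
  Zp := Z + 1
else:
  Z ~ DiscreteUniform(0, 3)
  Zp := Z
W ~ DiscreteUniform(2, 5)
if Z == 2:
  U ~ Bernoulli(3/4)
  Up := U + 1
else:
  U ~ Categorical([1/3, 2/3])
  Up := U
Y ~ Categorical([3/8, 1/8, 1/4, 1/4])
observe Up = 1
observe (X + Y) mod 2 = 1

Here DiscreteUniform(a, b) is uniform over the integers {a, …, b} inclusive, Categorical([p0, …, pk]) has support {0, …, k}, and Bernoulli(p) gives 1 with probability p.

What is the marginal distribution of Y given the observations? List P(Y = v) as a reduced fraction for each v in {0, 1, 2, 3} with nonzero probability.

Enumerate traces; 128 have nonzero weight after conditioning:
  (X=1, Z=0, W=2, U=1, Y=0) weight 1/224
  (X=1, Z=0, W=2, U=1, Y=2) weight 1/336
  (X=1, Z=0, W=3, U=1, Y=0) weight 1/224
  (X=1, Z=0, W=3, U=1, Y=2) weight 1/336
  (X=1, Z=0, W=4, U=1, Y=0) weight 1/224
  (X=1, Z=0, W=4, U=1, Y=2) weight 1/336
  (X=1, Z=0, W=5, U=1, Y=0) weight 1/224
  (X=1, Z=0, W=5, U=1, Y=2) weight 1/336
  (X=2, Z=0, W=2, U=1, Y=1) weight 1/768
  (X=2, Z=0, W=2, U=1, Y=3) weight 1/384
  … 118 more
Group by Y:
  weight(Y=0) = 373/3584
  weight(Y=1) = 9/256
  weight(Y=2) = 373/5376
  weight(Y=3) = 9/128
Total weight = 373/3584 + 9/256 + 373/5376 + 9/128 = 2999/10752
P(Y=0 | obs) = 373/3584 / 2999/10752 = 1119/2999
P(Y=1 | obs) = 9/256 / 2999/10752 = 378/2999
P(Y=2 | obs) = 373/5376 / 2999/10752 = 746/2999
P(Y=3 | obs) = 9/128 / 2999/10752 = 756/2999

P(Y=0) = 1119/2999, P(Y=1) = 378/2999, P(Y=2) = 746/2999, P(Y=3) = 756/2999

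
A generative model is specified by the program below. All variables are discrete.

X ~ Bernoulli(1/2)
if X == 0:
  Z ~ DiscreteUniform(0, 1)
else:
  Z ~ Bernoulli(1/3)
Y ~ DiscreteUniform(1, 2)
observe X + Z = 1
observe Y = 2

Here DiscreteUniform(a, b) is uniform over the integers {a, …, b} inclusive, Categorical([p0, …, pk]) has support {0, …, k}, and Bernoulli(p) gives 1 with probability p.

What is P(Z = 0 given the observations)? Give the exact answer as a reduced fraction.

P(Z = 0 | obs) = 4/7

Enumerate traces; 2 have nonzero weight after conditioning:
  (X=0, Z=1, Y=2) weight 1/8
  (X=1, Z=0, Y=2) weight 1/6
Group by Z:
  weight(Z=0) = 1/6
  weight(Z=1) = 1/8
Total weight = 1/6 + 1/8 = 7/24
P(Z=0 | obs) = 1/6 / 7/24 = 4/7
P(Z=1 | obs) = 1/8 / 7/24 = 3/7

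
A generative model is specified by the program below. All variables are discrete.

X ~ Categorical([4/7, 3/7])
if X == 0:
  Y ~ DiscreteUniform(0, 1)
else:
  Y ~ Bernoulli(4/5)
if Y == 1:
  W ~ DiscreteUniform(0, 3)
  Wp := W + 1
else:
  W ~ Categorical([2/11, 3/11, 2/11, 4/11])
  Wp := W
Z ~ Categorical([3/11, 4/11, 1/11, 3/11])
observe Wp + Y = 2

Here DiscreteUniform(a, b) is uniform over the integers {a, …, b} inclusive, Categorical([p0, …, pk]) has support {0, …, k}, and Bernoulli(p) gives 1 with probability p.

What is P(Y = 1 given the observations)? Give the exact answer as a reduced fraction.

Enumerate traces; 16 have nonzero weight after conditioning:
  (X=0, Y=0, W=2, Z=0) weight 12/847
  (X=0, Y=0, W=2, Z=1) weight 16/847
  (X=0, Y=0, W=2, Z=2) weight 4/847
  (X=0, Y=0, W=2, Z=3) weight 12/847
  (X=0, Y=1, W=0, Z=0) weight 3/154
  (X=0, Y=1, W=0, Z=1) weight 2/77
  (X=0, Y=1, W=0, Z=2) weight 1/154
  (X=0, Y=1, W=0, Z=3) weight 3/154
  … 8 more
Group by Y:
  weight(Y=0) = 26/385
  weight(Y=1) = 11/70
Total weight = 26/385 + 11/70 = 173/770
P(Y=0 | obs) = 26/385 / 173/770 = 52/173
P(Y=1 | obs) = 11/70 / 173/770 = 121/173

P(Y = 1 | obs) = 121/173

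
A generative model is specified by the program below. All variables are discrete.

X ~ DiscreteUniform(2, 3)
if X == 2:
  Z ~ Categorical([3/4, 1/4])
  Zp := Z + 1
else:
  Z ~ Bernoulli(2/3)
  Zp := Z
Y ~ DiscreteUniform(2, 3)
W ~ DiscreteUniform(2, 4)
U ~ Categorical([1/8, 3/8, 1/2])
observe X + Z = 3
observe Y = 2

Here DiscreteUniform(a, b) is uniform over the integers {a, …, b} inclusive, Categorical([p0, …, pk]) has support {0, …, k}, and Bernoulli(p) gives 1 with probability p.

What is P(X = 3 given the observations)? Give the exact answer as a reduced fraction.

Enumerate traces; 18 have nonzero weight after conditioning:
  (X=2, Z=1, Y=2, W=2, U=0) weight 1/384
  (X=2, Z=1, Y=2, W=2, U=1) weight 1/128
  (X=2, Z=1, Y=2, W=2, U=2) weight 1/96
  (X=2, Z=1, Y=2, W=3, U=0) weight 1/384
  (X=2, Z=1, Y=2, W=3, U=1) weight 1/128
  (X=2, Z=1, Y=2, W=3, U=2) weight 1/96
  (X=2, Z=1, Y=2, W=4, U=0) weight 1/384
  (X=2, Z=1, Y=2, W=4, U=1) weight 1/128
  (X=3, Z=0, Y=2, W=2, U=0) weight 1/288
  … 9 more
Group by X:
  weight(X=2) = 1/16
  weight(X=3) = 1/12
Total weight = 1/16 + 1/12 = 7/48
P(X=2 | obs) = 1/16 / 7/48 = 3/7
P(X=3 | obs) = 1/12 / 7/48 = 4/7

P(X = 3 | obs) = 4/7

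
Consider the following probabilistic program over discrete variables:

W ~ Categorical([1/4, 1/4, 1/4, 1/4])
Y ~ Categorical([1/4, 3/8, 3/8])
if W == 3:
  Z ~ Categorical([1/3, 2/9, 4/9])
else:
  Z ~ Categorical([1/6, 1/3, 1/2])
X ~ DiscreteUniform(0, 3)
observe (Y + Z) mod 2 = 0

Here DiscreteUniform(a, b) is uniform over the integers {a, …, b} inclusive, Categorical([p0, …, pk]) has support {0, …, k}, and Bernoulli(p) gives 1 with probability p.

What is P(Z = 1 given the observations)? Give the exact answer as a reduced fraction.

Enumerate traces; 80 have nonzero weight after conditioning:
  (W=0, Y=0, Z=0, X=0) weight 1/384
  (W=0, Y=0, Z=0, X=1) weight 1/384
  (W=0, Y=0, Z=0, X=2) weight 1/384
  (W=0, Y=0, Z=0, X=3) weight 1/384
  (W=0, Y=0, Z=2, X=0) weight 1/128
  (W=0, Y=0, Z=2, X=1) weight 1/128
  (W=0, Y=0, Z=2, X=2) weight 1/128
  (W=0, Y=0, Z=2, X=3) weight 1/128
  (W=0, Y=1, Z=1, X=0) weight 1/128
  … 71 more
Group by Z:
  weight(Z=0) = 25/192
  weight(Z=1) = 11/96
  weight(Z=2) = 175/576
Total weight = 25/192 + 11/96 + 175/576 = 79/144
P(Z=0 | obs) = 25/192 / 79/144 = 75/316
P(Z=1 | obs) = 11/96 / 79/144 = 33/158
P(Z=2 | obs) = 175/576 / 79/144 = 175/316

P(Z = 1 | obs) = 33/158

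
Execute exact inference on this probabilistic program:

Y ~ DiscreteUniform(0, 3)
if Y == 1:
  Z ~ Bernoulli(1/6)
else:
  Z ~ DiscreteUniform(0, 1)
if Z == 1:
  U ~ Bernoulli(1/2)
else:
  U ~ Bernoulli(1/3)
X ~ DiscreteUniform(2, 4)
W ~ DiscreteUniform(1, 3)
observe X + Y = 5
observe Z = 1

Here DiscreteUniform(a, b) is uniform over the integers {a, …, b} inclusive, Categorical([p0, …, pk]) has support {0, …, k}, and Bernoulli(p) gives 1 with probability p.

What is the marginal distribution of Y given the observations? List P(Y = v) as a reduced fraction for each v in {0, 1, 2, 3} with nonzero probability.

P(Y=1) = 1/7, P(Y=2) = 3/7, P(Y=3) = 3/7

Enumerate traces; 18 have nonzero weight after conditioning:
  (Y=1, Z=1, U=0, X=4, W=1) weight 1/432
  (Y=1, Z=1, U=0, X=4, W=2) weight 1/432
  (Y=1, Z=1, U=0, X=4, W=3) weight 1/432
  (Y=1, Z=1, U=1, X=4, W=1) weight 1/432
  (Y=1, Z=1, U=1, X=4, W=2) weight 1/432
  (Y=1, Z=1, U=1, X=4, W=3) weight 1/432
  (Y=2, Z=1, U=0, X=3, W=1) weight 1/144
  (Y=2, Z=1, U=0, X=3, W=2) weight 1/144
  (Y=3, Z=1, U=0, X=2, W=1) weight 1/144
  … 9 more
Group by Y:
  weight(Y=1) = 1/72
  weight(Y=2) = 1/24
  weight(Y=3) = 1/24
Total weight = 1/72 + 1/24 + 1/24 = 7/72
P(Y=1 | obs) = 1/72 / 7/72 = 1/7
P(Y=2 | obs) = 1/24 / 7/72 = 3/7
P(Y=3 | obs) = 1/24 / 7/72 = 3/7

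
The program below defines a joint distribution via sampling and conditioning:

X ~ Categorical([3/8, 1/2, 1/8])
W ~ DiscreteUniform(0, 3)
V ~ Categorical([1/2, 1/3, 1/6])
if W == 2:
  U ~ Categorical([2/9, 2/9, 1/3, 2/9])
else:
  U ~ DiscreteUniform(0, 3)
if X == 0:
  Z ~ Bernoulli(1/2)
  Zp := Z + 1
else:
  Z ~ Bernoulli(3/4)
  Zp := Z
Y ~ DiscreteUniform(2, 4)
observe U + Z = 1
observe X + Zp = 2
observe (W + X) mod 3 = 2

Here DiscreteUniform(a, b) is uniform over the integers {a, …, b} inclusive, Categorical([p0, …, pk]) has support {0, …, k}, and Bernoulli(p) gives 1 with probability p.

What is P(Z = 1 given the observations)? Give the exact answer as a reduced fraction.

Enumerate traces; 36 have nonzero weight after conditioning:
  (X=0, W=2, V=0, U=0, Z=1, Y=2) weight 1/576
  (X=0, W=2, V=0, U=0, Z=1, Y=3) weight 1/576
  (X=0, W=2, V=0, U=0, Z=1, Y=4) weight 1/576
  (X=0, W=2, V=1, U=0, Z=1, Y=2) weight 1/864
  (X=0, W=2, V=1, U=0, Z=1, Y=3) weight 1/864
  (X=0, W=2, V=1, U=0, Z=1, Y=4) weight 1/864
  (X=0, W=2, V=2, U=0, Z=1, Y=2) weight 1/1728
  (X=0, W=2, V=2, U=0, Z=1, Y=3) weight 1/1728
  (X=2, W=0, V=0, U=1, Z=0, Y=2) weight 1/3072
  … 27 more
Group by Z:
  weight(Z=0) = 1/256
  weight(Z=1) = 13/384
Total weight = 1/256 + 13/384 = 29/768
P(Z=0 | obs) = 1/256 / 29/768 = 3/29
P(Z=1 | obs) = 13/384 / 29/768 = 26/29

P(Z = 1 | obs) = 26/29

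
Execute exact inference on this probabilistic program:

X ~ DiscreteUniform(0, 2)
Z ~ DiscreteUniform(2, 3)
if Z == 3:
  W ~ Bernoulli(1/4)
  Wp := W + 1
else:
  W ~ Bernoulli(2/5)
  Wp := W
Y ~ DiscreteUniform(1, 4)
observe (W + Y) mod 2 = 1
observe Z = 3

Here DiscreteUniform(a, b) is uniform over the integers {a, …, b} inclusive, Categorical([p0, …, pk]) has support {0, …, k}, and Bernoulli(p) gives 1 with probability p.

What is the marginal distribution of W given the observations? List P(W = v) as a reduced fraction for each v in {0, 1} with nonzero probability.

Enumerate traces; 12 have nonzero weight after conditioning:
  (X=0, Z=3, W=0, Y=1) weight 1/32
  (X=0, Z=3, W=0, Y=3) weight 1/32
  (X=0, Z=3, W=1, Y=2) weight 1/96
  (X=0, Z=3, W=1, Y=4) weight 1/96
  (X=1, Z=3, W=0, Y=1) weight 1/32
  (X=1, Z=3, W=0, Y=3) weight 1/32
  (X=1, Z=3, W=1, Y=2) weight 1/96
  (X=1, Z=3, W=1, Y=4) weight 1/96
  … 4 more
Group by W:
  weight(W=0) = 3/16
  weight(W=1) = 1/16
Total weight = 3/16 + 1/16 = 1/4
P(W=0 | obs) = 3/16 / 1/4 = 3/4
P(W=1 | obs) = 1/16 / 1/4 = 1/4

P(W=0) = 3/4, P(W=1) = 1/4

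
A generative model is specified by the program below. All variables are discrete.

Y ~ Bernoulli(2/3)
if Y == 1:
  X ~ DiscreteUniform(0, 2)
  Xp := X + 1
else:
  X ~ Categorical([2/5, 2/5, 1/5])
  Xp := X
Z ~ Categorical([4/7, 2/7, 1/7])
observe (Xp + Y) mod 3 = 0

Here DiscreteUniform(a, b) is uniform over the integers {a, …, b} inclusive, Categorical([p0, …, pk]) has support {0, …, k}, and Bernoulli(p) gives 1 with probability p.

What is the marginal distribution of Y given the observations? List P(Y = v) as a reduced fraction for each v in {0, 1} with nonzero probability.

Enumerate traces; 6 have nonzero weight after conditioning:
  (Y=0, X=0, Z=0) weight 8/105
  (Y=0, X=0, Z=1) weight 4/105
  (Y=0, X=0, Z=2) weight 2/105
  (Y=1, X=1, Z=0) weight 8/63
  (Y=1, X=1, Z=1) weight 4/63
  (Y=1, X=1, Z=2) weight 2/63
Group by Y:
  weight(Y=0) = 2/15
  weight(Y=1) = 2/9
Total weight = 2/15 + 2/9 = 16/45
P(Y=0 | obs) = 2/15 / 16/45 = 3/8
P(Y=1 | obs) = 2/9 / 16/45 = 5/8

P(Y=0) = 3/8, P(Y=1) = 5/8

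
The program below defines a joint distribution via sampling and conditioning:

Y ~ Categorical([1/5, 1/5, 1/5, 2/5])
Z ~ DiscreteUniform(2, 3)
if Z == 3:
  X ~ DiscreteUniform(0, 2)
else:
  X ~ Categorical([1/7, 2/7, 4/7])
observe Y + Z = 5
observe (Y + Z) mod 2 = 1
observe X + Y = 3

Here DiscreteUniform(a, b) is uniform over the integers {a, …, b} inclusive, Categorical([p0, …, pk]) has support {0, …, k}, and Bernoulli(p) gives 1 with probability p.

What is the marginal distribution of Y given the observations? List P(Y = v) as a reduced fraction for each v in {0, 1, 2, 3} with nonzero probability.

P(Y=2) = 7/13, P(Y=3) = 6/13

Enumerate traces; 2 have nonzero weight after conditioning:
  (Y=2, Z=3, X=1) weight 1/30
  (Y=3, Z=2, X=0) weight 1/35
Group by Y:
  weight(Y=2) = 1/30
  weight(Y=3) = 1/35
Total weight = 1/30 + 1/35 = 13/210
P(Y=2 | obs) = 1/30 / 13/210 = 7/13
P(Y=3 | obs) = 1/35 / 13/210 = 6/13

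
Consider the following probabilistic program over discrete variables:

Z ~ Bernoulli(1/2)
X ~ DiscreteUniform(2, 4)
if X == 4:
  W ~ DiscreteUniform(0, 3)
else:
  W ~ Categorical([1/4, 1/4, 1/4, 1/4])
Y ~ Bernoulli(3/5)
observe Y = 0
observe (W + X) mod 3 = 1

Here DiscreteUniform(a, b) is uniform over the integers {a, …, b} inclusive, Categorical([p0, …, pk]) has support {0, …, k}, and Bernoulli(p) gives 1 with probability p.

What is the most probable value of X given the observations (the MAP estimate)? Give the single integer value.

Enumerate traces; 8 have nonzero weight after conditioning:
  (Z=0, X=2, W=2, Y=0) weight 1/60
  (Z=0, X=3, W=1, Y=0) weight 1/60
  (Z=0, X=4, W=0, Y=0) weight 1/60
  (Z=0, X=4, W=3, Y=0) weight 1/60
  (Z=1, X=2, W=2, Y=0) weight 1/60
  (Z=1, X=3, W=1, Y=0) weight 1/60
  (Z=1, X=4, W=0, Y=0) weight 1/60
  (Z=1, X=4, W=3, Y=0) weight 1/60
Group by X:
  weight(X=2) = 1/30
  weight(X=3) = 1/30
  weight(X=4) = 1/15
Total weight = 1/30 + 1/30 + 1/15 = 2/15
P(X=2 | obs) = 1/30 / 2/15 = 1/4
P(X=3 | obs) = 1/30 / 2/15 = 1/4
P(X=4 | obs) = 1/15 / 2/15 = 1/2
argmax = 4

argmax_v P(X = v | obs) = 4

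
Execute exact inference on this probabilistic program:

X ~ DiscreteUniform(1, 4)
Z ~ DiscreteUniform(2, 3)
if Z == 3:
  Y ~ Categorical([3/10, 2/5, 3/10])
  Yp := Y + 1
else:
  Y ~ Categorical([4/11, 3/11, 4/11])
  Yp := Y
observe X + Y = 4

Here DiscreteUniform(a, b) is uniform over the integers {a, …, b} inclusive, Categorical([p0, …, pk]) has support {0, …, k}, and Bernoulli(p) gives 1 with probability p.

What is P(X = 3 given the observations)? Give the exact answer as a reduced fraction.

Enumerate traces; 6 have nonzero weight after conditioning:
  (X=2, Z=2, Y=2) weight 1/22
  (X=2, Z=3, Y=2) weight 3/80
  (X=3, Z=2, Y=1) weight 3/88
  (X=3, Z=3, Y=1) weight 1/20
  (X=4, Z=2, Y=0) weight 1/22
  (X=4, Z=3, Y=0) weight 3/80
Group by X:
  weight(X=2) = 73/880
  weight(X=3) = 37/440
  weight(X=4) = 73/880
Total weight = 73/880 + 37/440 + 73/880 = 1/4
P(X=2 | obs) = 73/880 / 1/4 = 73/220
P(X=3 | obs) = 37/440 / 1/4 = 37/110
P(X=4 | obs) = 73/880 / 1/4 = 73/220

P(X = 3 | obs) = 37/110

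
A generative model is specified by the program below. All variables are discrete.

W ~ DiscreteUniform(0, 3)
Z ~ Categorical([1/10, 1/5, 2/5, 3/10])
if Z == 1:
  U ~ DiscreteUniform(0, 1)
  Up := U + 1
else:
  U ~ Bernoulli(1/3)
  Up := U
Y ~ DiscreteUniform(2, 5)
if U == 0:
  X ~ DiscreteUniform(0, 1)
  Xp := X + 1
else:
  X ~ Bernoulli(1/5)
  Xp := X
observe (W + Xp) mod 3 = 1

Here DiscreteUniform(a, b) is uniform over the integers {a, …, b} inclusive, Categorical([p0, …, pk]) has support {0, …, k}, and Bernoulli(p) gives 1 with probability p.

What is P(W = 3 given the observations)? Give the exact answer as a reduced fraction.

P(W = 3 | obs) = 39/139

Enumerate traces; 96 have nonzero weight after conditioning:
  (W=0, Z=0, U=0, Y=2, X=0) weight 1/480
  (W=0, Z=0, U=0, Y=3, X=0) weight 1/480
  (W=0, Z=0, U=0, Y=4, X=0) weight 1/480
  (W=0, Z=0, U=0, Y=5, X=0) weight 1/480
  (W=0, Z=0, U=1, Y=2, X=1) weight 1/2400
  (W=0, Z=0, U=1, Y=3, X=1) weight 1/2400
  (W=0, Z=0, U=1, Y=4, X=1) weight 1/2400
  (W=0, Z=0, U=1, Y=5, X=1) weight 1/2400
  (W=1, Z=0, U=1, Y=2, X=0) weight 1/600
  (W=2, Z=0, U=0, Y=2, X=1) weight 1/480
  … 86 more
Group by W:
  weight(W=0) = 39/400
  weight(W=1) = 11/150
  weight(W=2) = 19/240
  weight(W=3) = 39/400
Total weight = 39/400 + 11/150 + 19/240 + 39/400 = 139/400
P(W=0 | obs) = 39/400 / 139/400 = 39/139
P(W=1 | obs) = 11/150 / 139/400 = 88/417
P(W=2 | obs) = 19/240 / 139/400 = 95/417
P(W=3 | obs) = 39/400 / 139/400 = 39/139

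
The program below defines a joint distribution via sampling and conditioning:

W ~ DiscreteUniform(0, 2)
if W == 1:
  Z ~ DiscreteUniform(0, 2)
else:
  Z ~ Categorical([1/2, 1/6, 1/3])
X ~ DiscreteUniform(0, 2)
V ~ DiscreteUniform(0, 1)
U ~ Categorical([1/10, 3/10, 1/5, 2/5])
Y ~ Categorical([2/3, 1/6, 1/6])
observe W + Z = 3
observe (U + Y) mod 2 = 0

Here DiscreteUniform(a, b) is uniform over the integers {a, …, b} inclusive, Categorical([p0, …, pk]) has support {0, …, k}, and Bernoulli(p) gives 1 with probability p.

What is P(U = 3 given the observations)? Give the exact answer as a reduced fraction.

Enumerate traces; 72 have nonzero weight after conditioning:
  (W=1, Z=2, X=0, V=0, U=0, Y=0) weight 1/810
  (W=1, Z=2, X=0, V=0, U=0, Y=2) weight 1/3240
  (W=1, Z=2, X=0, V=0, U=1, Y=1) weight 1/1080
  (W=1, Z=2, X=0, V=0, U=2, Y=0) weight 1/405
  (W=1, Z=2, X=0, V=0, U=2, Y=2) weight 1/1620
  (W=1, Z=2, X=0, V=0, U=3, Y=1) weight 1/810
  (W=1, Z=2, X=0, V=1, U=0, Y=0) weight 1/810
  (W=1, Z=2, X=0, V=1, U=0, Y=2) weight 1/3240
  … 64 more
Group by U:
  weight(U=0) = 1/72
  weight(U=1) = 1/120
  weight(U=2) = 1/36
  weight(U=3) = 1/90
Total weight = 1/72 + 1/120 + 1/36 + 1/90 = 11/180
P(U=0 | obs) = 1/72 / 11/180 = 5/22
P(U=1 | obs) = 1/120 / 11/180 = 3/22
P(U=2 | obs) = 1/36 / 11/180 = 5/11
P(U=3 | obs) = 1/90 / 11/180 = 2/11

P(U = 3 | obs) = 2/11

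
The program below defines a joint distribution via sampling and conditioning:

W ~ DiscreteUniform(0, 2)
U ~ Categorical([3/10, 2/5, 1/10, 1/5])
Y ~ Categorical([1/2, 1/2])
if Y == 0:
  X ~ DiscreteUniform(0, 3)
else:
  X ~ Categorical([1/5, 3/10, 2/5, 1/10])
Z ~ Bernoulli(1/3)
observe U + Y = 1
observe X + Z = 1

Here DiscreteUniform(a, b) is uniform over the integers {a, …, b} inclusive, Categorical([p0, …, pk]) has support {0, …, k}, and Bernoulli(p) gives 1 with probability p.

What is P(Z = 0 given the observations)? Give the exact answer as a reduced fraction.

Enumerate traces; 12 have nonzero weight after conditioning:
  (W=0, U=0, Y=1, X=0, Z=1) weight 1/300
  (W=0, U=0, Y=1, X=1, Z=0) weight 1/100
  (W=0, U=1, Y=0, X=0, Z=1) weight 1/180
  (W=0, U=1, Y=0, X=1, Z=0) weight 1/90
  (W=1, U=0, Y=1, X=0, Z=1) weight 1/300
  (W=1, U=0, Y=1, X=1, Z=0) weight 1/100
  (W=1, U=1, Y=0, X=0, Z=1) weight 1/180
  (W=1, U=1, Y=0, X=1, Z=0) weight 1/90
  … 4 more
Group by Z:
  weight(Z=0) = 19/300
  weight(Z=1) = 2/75
Total weight = 19/300 + 2/75 = 9/100
P(Z=0 | obs) = 19/300 / 9/100 = 19/27
P(Z=1 | obs) = 2/75 / 9/100 = 8/27

P(Z = 0 | obs) = 19/27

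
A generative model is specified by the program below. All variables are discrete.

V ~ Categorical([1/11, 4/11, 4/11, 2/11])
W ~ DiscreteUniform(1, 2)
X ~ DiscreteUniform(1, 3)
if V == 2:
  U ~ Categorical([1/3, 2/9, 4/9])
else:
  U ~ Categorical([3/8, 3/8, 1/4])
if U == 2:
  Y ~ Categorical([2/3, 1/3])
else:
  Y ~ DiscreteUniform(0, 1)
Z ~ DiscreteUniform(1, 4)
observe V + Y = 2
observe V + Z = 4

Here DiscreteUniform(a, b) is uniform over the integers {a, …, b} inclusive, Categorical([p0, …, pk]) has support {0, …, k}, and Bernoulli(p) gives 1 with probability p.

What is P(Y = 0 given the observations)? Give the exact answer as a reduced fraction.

P(Y = 0 | obs) = 124/223

Enumerate traces; 36 have nonzero weight after conditioning:
  (V=1, W=1, X=1, U=0, Y=1, Z=3) weight 1/352
  (V=1, W=1, X=1, U=1, Y=1, Z=3) weight 1/352
  (V=1, W=1, X=1, U=2, Y=1, Z=3) weight 1/792
  (V=1, W=1, X=2, U=0, Y=1, Z=3) weight 1/352
  (V=1, W=1, X=2, U=1, Y=1, Z=3) weight 1/352
  (V=1, W=1, X=2, U=2, Y=1, Z=3) weight 1/792
  (V=1, W=1, X=3, U=0, Y=1, Z=3) weight 1/352
  (V=1, W=1, X=3, U=1, Y=1, Z=3) weight 1/352
  (V=2, W=1, X=1, U=0, Y=0, Z=2) weight 1/396
  … 27 more
Group by Y:
  weight(Y=0) = 31/594
  weight(Y=1) = 1/24
Total weight = 31/594 + 1/24 = 223/2376
P(Y=0 | obs) = 31/594 / 223/2376 = 124/223
P(Y=1 | obs) = 1/24 / 223/2376 = 99/223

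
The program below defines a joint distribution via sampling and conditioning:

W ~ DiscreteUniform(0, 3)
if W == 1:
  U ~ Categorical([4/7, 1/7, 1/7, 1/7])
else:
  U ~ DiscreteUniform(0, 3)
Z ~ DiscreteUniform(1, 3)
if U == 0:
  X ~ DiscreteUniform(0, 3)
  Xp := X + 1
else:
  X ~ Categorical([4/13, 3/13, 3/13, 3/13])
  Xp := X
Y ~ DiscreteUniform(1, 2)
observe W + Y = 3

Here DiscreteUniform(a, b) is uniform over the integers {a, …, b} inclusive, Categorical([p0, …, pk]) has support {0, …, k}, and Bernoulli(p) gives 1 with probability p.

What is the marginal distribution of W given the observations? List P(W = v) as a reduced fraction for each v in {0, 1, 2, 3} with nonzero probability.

Enumerate traces; 96 have nonzero weight after conditioning:
  (W=1, U=0, Z=1, X=0, Y=2) weight 1/168
  (W=1, U=0, Z=1, X=1, Y=2) weight 1/168
  (W=1, U=0, Z=1, X=2, Y=2) weight 1/168
  (W=1, U=0, Z=1, X=3, Y=2) weight 1/168
  (W=1, U=0, Z=2, X=0, Y=2) weight 1/168
  (W=1, U=0, Z=2, X=1, Y=2) weight 1/168
  (W=1, U=0, Z=2, X=2, Y=2) weight 1/168
  (W=1, U=0, Z=2, X=3, Y=2) weight 1/168
  (W=2, U=0, Z=1, X=0, Y=1) weight 1/384
  … 87 more
Group by W:
  weight(W=1) = 1/8
  weight(W=2) = 1/8
Total weight = 1/8 + 1/8 = 1/4
P(W=1 | obs) = 1/8 / 1/4 = 1/2
P(W=2 | obs) = 1/8 / 1/4 = 1/2

P(W=1) = 1/2, P(W=2) = 1/2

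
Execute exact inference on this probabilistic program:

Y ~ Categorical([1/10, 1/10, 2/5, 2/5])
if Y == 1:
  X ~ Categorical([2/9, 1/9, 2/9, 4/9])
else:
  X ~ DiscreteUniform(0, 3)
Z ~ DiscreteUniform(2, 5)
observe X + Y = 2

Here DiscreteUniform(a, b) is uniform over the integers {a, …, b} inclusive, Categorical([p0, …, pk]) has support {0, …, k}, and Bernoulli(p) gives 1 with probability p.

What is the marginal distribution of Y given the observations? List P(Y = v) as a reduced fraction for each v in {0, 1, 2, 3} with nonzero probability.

Enumerate traces; 12 have nonzero weight after conditioning:
  (Y=0, X=2, Z=2) weight 1/160
  (Y=0, X=2, Z=3) weight 1/160
  (Y=0, X=2, Z=4) weight 1/160
  (Y=0, X=2, Z=5) weight 1/160
  (Y=1, X=1, Z=2) weight 1/360
  (Y=1, X=1, Z=3) weight 1/360
  (Y=1, X=1, Z=4) weight 1/360
  (Y=1, X=1, Z=5) weight 1/360
  (Y=2, X=0, Z=2) weight 1/40
  … 3 more
Group by Y:
  weight(Y=0) = 1/40
  weight(Y=1) = 1/90
  weight(Y=2) = 1/10
Total weight = 1/40 + 1/90 + 1/10 = 49/360
P(Y=0 | obs) = 1/40 / 49/360 = 9/49
P(Y=1 | obs) = 1/90 / 49/360 = 4/49
P(Y=2 | obs) = 1/10 / 49/360 = 36/49

P(Y=0) = 9/49, P(Y=1) = 4/49, P(Y=2) = 36/49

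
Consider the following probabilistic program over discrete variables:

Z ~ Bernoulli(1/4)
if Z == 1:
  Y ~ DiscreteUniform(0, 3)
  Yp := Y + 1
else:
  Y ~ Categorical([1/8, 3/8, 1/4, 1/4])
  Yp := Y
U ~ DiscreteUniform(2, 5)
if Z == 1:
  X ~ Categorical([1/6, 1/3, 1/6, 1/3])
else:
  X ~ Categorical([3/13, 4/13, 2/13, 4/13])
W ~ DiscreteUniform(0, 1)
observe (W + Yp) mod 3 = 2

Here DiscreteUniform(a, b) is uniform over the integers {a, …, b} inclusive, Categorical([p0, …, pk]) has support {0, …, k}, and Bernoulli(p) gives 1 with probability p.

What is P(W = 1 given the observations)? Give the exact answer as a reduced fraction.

P(W = 1 | obs) = 13/21

Enumerate traces; 80 have nonzero weight after conditioning:
  (Z=0, Y=1, U=2, X=0, W=1) weight 27/3328
  (Z=0, Y=1, U=2, X=1, W=1) weight 9/832
  (Z=0, Y=1, U=2, X=2, W=1) weight 9/1664
  (Z=0, Y=1, U=2, X=3, W=1) weight 9/832
  (Z=0, Y=1, U=3, X=0, W=1) weight 27/3328
  (Z=0, Y=1, U=3, X=1, W=1) weight 9/832
  (Z=0, Y=1, U=3, X=2, W=1) weight 9/1664
  (Z=0, Y=1, U=3, X=3, W=1) weight 9/832
  (Z=0, Y=2, U=2, X=0, W=0) weight 9/1664
  … 71 more
Group by W:
  weight(W=0) = 1/8
  weight(W=1) = 13/64
Total weight = 1/8 + 13/64 = 21/64
P(W=0 | obs) = 1/8 / 21/64 = 8/21
P(W=1 | obs) = 13/64 / 21/64 = 13/21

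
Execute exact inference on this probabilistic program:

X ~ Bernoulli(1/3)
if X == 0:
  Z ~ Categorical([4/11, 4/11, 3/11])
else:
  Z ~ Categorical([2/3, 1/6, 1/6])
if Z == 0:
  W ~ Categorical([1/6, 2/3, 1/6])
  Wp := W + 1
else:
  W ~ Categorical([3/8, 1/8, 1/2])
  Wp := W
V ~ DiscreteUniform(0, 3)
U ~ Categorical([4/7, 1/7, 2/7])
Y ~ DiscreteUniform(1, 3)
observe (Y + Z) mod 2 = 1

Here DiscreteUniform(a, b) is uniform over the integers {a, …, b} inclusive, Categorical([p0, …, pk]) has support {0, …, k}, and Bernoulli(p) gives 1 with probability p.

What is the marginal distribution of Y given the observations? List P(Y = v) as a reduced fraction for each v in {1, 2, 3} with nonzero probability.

Enumerate traces; 360 have nonzero weight after conditioning:
  (X=0, Z=0, W=0, V=0, U=0, Y=1) weight 4/2079
  (X=0, Z=0, W=0, V=0, U=0, Y=3) weight 4/2079
  (X=0, Z=0, W=0, V=0, U=1, Y=1) weight 1/2079
  (X=0, Z=0, W=0, V=0, U=1, Y=3) weight 1/2079
  (X=0, Z=0, W=0, V=0, U=2, Y=1) weight 2/2079
  (X=0, Z=0, W=0, V=0, U=2, Y=3) weight 2/2079
  (X=0, Z=0, W=0, V=1, U=0, Y=1) weight 4/2079
  (X=0, Z=0, W=0, V=1, U=0, Y=3) weight 4/2079
  (X=0, Z=1, W=0, V=0, U=0, Y=2) weight 1/231
  … 351 more
Group by Y:
  weight(Y=1) = 139/594
  weight(Y=2) = 59/594
  weight(Y=3) = 139/594
Total weight = 139/594 + 59/594 + 139/594 = 337/594
P(Y=1 | obs) = 139/594 / 337/594 = 139/337
P(Y=2 | obs) = 59/594 / 337/594 = 59/337
P(Y=3 | obs) = 139/594 / 337/594 = 139/337

P(Y=1) = 139/337, P(Y=2) = 59/337, P(Y=3) = 139/337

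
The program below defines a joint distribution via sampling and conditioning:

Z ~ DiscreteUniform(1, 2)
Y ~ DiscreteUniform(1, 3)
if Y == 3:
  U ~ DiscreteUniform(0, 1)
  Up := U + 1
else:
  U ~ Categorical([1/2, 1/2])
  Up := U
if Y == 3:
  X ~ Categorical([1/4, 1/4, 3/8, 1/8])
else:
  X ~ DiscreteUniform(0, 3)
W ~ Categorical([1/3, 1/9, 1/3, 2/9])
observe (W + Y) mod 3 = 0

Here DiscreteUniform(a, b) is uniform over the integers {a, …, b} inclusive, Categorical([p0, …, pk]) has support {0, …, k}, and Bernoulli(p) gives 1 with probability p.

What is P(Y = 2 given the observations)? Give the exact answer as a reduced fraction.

Enumerate traces; 64 have nonzero weight after conditioning:
  (Z=1, Y=1, U=0, X=0, W=2) weight 1/144
  (Z=1, Y=1, U=0, X=1, W=2) weight 1/144
  (Z=1, Y=1, U=0, X=2, W=2) weight 1/144
  (Z=1, Y=1, U=0, X=3, W=2) weight 1/144
  (Z=1, Y=1, U=1, X=0, W=2) weight 1/144
  (Z=1, Y=1, U=1, X=1, W=2) weight 1/144
  (Z=1, Y=1, U=1, X=2, W=2) weight 1/144
  (Z=1, Y=1, U=1, X=3, W=2) weight 1/144
  (Z=1, Y=2, U=0, X=0, W=1) weight 1/432
  (Z=1, Y=3, U=0, X=0, W=0) weight 1/144
  … 54 more
Group by Y:
  weight(Y=1) = 1/9
  weight(Y=2) = 1/27
  weight(Y=3) = 5/27
Total weight = 1/9 + 1/27 + 5/27 = 1/3
P(Y=1 | obs) = 1/9 / 1/3 = 1/3
P(Y=2 | obs) = 1/27 / 1/3 = 1/9
P(Y=3 | obs) = 5/27 / 1/3 = 5/9

P(Y = 2 | obs) = 1/9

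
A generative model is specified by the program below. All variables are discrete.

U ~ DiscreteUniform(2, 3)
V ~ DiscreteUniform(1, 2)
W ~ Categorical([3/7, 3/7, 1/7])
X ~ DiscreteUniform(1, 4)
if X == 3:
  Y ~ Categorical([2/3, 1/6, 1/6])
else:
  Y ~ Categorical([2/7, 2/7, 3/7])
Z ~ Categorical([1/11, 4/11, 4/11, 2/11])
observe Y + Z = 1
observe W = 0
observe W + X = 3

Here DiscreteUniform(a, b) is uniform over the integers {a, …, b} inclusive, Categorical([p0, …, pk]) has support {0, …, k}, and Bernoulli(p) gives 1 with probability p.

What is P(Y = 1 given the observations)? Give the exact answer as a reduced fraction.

Enumerate traces; 8 have nonzero weight after conditioning:
  (U=2, V=1, W=0, X=3, Y=0, Z=1) weight 1/154
  (U=2, V=1, W=0, X=3, Y=1, Z=0) weight 1/2464
  (U=2, V=2, W=0, X=3, Y=0, Z=1) weight 1/154
  (U=2, V=2, W=0, X=3, Y=1, Z=0) weight 1/2464
  (U=3, V=1, W=0, X=3, Y=0, Z=1) weight 1/154
  (U=3, V=1, W=0, X=3, Y=1, Z=0) weight 1/2464
  (U=3, V=2, W=0, X=3, Y=0, Z=1) weight 1/154
  (U=3, V=2, W=0, X=3, Y=1, Z=0) weight 1/2464
Group by Y:
  weight(Y=0) = 2/77
  weight(Y=1) = 1/616
Total weight = 2/77 + 1/616 = 17/616
P(Y=0 | obs) = 2/77 / 17/616 = 16/17
P(Y=1 | obs) = 1/616 / 17/616 = 1/17

P(Y = 1 | obs) = 1/17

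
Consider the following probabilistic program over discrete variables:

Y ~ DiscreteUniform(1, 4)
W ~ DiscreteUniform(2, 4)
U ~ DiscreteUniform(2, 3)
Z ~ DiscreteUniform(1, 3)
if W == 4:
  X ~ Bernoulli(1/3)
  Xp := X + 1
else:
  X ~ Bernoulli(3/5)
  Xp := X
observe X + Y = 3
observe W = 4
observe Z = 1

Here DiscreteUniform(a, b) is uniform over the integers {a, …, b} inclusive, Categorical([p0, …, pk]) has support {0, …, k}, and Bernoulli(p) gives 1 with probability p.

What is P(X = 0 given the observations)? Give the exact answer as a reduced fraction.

Enumerate traces; 4 have nonzero weight after conditioning:
  (Y=2, W=4, U=2, Z=1, X=1) weight 1/216
  (Y=2, W=4, U=3, Z=1, X=1) weight 1/216
  (Y=3, W=4, U=2, Z=1, X=0) weight 1/108
  (Y=3, W=4, U=3, Z=1, X=0) weight 1/108
Group by X:
  weight(X=0) = 1/54
  weight(X=1) = 1/108
Total weight = 1/54 + 1/108 = 1/36
P(X=0 | obs) = 1/54 / 1/36 = 2/3
P(X=1 | obs) = 1/108 / 1/36 = 1/3

P(X = 0 | obs) = 2/3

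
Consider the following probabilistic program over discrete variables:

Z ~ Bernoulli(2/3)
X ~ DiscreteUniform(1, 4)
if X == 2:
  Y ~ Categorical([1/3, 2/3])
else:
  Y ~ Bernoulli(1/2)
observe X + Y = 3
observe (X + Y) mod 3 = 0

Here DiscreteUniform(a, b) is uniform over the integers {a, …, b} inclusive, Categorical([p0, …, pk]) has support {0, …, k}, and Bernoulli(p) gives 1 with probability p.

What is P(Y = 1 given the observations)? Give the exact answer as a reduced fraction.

P(Y = 1 | obs) = 4/7

Enumerate traces; 4 have nonzero weight after conditioning:
  (Z=0, X=2, Y=1) weight 1/18
  (Z=0, X=3, Y=0) weight 1/24
  (Z=1, X=2, Y=1) weight 1/9
  (Z=1, X=3, Y=0) weight 1/12
Group by Y:
  weight(Y=0) = 1/8
  weight(Y=1) = 1/6
Total weight = 1/8 + 1/6 = 7/24
P(Y=0 | obs) = 1/8 / 7/24 = 3/7
P(Y=1 | obs) = 1/6 / 7/24 = 4/7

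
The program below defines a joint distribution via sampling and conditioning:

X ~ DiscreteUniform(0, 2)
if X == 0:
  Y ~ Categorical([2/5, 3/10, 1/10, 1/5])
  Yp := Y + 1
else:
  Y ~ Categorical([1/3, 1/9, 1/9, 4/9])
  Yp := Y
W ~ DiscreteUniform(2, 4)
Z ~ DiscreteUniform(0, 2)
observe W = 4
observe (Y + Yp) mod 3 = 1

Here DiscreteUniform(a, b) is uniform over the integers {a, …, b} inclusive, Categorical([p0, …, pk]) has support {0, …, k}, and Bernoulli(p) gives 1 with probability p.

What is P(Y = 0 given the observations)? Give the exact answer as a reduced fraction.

Enumerate traces; 12 have nonzero weight after conditioning:
  (X=0, Y=0, W=4, Z=0) weight 2/135
  (X=0, Y=0, W=4, Z=1) weight 2/135
  (X=0, Y=0, W=4, Z=2) weight 2/135
  (X=0, Y=3, W=4, Z=0) weight 1/135
  (X=0, Y=3, W=4, Z=1) weight 1/135
  (X=0, Y=3, W=4, Z=2) weight 1/135
  (X=1, Y=2, W=4, Z=0) weight 1/243
  (X=1, Y=2, W=4, Z=1) weight 1/243
  … 4 more
Group by Y:
  weight(Y=0) = 2/45
  weight(Y=2) = 2/81
  weight(Y=3) = 1/45
Total weight = 2/45 + 2/81 + 1/45 = 37/405
P(Y=0 | obs) = 2/45 / 37/405 = 18/37
P(Y=2 | obs) = 2/81 / 37/405 = 10/37
P(Y=3 | obs) = 1/45 / 37/405 = 9/37

P(Y = 0 | obs) = 18/37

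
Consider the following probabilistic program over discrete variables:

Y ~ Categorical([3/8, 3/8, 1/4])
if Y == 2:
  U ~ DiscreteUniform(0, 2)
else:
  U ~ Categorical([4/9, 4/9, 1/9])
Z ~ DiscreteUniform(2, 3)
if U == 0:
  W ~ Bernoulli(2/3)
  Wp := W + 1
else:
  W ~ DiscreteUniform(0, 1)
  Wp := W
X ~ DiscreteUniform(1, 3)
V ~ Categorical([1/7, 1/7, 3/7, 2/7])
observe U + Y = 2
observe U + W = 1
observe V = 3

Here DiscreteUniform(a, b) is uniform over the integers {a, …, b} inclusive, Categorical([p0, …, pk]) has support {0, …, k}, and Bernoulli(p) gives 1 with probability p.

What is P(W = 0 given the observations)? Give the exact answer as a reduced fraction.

Enumerate traces; 12 have nonzero weight after conditioning:
  (Y=1, U=1, Z=2, W=0, X=1, V=3) weight 1/252
  (Y=1, U=1, Z=2, W=0, X=2, V=3) weight 1/252
  (Y=1, U=1, Z=2, W=0, X=3, V=3) weight 1/252
  (Y=1, U=1, Z=3, W=0, X=1, V=3) weight 1/252
  (Y=1, U=1, Z=3, W=0, X=2, V=3) weight 1/252
  (Y=1, U=1, Z=3, W=0, X=3, V=3) weight 1/252
  (Y=2, U=0, Z=2, W=1, X=1, V=3) weight 1/378
  (Y=2, U=0, Z=2, W=1, X=2, V=3) weight 1/378
  … 4 more
Group by W:
  weight(W=0) = 1/42
  weight(W=1) = 1/63
Total weight = 1/42 + 1/63 = 5/126
P(W=0 | obs) = 1/42 / 5/126 = 3/5
P(W=1 | obs) = 1/63 / 5/126 = 2/5

P(W = 0 | obs) = 3/5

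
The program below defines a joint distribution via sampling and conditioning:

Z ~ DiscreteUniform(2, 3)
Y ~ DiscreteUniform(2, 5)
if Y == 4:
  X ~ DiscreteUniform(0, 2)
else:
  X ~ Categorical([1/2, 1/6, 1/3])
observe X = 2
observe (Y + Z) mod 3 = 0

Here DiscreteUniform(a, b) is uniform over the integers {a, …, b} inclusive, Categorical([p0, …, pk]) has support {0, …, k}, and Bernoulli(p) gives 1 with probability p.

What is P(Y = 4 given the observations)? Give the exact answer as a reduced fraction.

P(Y = 4 | obs) = 1/2

Enumerate traces; 2 have nonzero weight after conditioning:
  (Z=2, Y=4, X=2) weight 1/24
  (Z=3, Y=3, X=2) weight 1/24
Group by Y:
  weight(Y=3) = 1/24
  weight(Y=4) = 1/24
Total weight = 1/24 + 1/24 = 1/12
P(Y=3 | obs) = 1/24 / 1/12 = 1/2
P(Y=4 | obs) = 1/24 / 1/12 = 1/2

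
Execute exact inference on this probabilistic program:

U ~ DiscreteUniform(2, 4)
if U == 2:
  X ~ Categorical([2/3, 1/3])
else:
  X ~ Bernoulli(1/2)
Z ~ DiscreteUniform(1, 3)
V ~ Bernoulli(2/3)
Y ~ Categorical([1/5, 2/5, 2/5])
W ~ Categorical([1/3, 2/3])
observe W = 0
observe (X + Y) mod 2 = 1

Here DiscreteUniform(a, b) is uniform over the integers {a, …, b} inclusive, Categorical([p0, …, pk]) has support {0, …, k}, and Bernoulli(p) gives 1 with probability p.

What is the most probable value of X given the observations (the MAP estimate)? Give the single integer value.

Enumerate traces; 54 have nonzero weight after conditioning:
  (U=2, X=0, Z=1, V=0, Y=1, W=0) weight 4/1215
  (U=2, X=0, Z=1, V=1, Y=1, W=0) weight 8/1215
  (U=2, X=0, Z=2, V=0, Y=1, W=0) weight 4/1215
  (U=2, X=0, Z=2, V=1, Y=1, W=0) weight 8/1215
  (U=2, X=0, Z=3, V=0, Y=1, W=0) weight 4/1215
  (U=2, X=0, Z=3, V=1, Y=1, W=0) weight 8/1215
  (U=2, X=1, Z=1, V=0, Y=0, W=0) weight 1/1215
  (U=2, X=1, Z=1, V=0, Y=2, W=0) weight 2/1215
  … 46 more
Group by X:
  weight(X=0) = 2/27
  weight(X=1) = 4/45
Total weight = 2/27 + 4/45 = 22/135
P(X=0 | obs) = 2/27 / 22/135 = 5/11
P(X=1 | obs) = 4/45 / 22/135 = 6/11
argmax = 1

argmax_v P(X = v | obs) = 1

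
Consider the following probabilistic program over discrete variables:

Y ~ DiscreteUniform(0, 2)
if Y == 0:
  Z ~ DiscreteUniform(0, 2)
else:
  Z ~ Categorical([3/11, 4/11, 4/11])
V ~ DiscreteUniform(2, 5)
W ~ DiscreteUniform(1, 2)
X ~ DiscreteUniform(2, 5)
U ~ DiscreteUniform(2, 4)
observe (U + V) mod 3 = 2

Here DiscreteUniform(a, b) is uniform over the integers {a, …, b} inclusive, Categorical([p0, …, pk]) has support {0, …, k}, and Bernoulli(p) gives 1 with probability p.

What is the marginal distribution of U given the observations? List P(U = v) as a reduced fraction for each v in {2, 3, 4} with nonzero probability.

P(U=2) = 1/4, P(U=3) = 1/2, P(U=4) = 1/4

Enumerate traces; 288 have nonzero weight after conditioning:
  (Y=0, Z=0, V=2, W=1, X=2, U=3) weight 1/864
  (Y=0, Z=0, V=2, W=1, X=3, U=3) weight 1/864
  (Y=0, Z=0, V=2, W=1, X=4, U=3) weight 1/864
  (Y=0, Z=0, V=2, W=1, X=5, U=3) weight 1/864
  (Y=0, Z=0, V=2, W=2, X=2, U=3) weight 1/864
  (Y=0, Z=0, V=2, W=2, X=3, U=3) weight 1/864
  (Y=0, Z=0, V=2, W=2, X=4, U=3) weight 1/864
  (Y=0, Z=0, V=2, W=2, X=5, U=3) weight 1/864
  (Y=0, Z=0, V=3, W=1, X=2, U=2) weight 1/864
  (Y=0, Z=0, V=4, W=1, X=2, U=4) weight 1/864
  … 278 more
Group by U:
  weight(U=2) = 1/12
  weight(U=3) = 1/6
  weight(U=4) = 1/12
Total weight = 1/12 + 1/6 + 1/12 = 1/3
P(U=2 | obs) = 1/12 / 1/3 = 1/4
P(U=3 | obs) = 1/6 / 1/3 = 1/2
P(U=4 | obs) = 1/12 / 1/3 = 1/4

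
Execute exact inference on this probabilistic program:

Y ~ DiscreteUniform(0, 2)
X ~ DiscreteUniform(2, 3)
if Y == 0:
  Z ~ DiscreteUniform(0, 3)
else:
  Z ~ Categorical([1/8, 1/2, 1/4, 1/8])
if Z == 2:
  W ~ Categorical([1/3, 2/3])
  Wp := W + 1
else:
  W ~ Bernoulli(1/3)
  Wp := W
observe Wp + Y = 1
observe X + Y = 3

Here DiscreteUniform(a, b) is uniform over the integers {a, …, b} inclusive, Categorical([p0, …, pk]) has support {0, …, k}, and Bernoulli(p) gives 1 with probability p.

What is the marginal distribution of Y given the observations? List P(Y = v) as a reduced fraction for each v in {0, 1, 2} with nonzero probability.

P(Y=0) = 2/5, P(Y=1) = 3/5

Enumerate traces; 7 have nonzero weight after conditioning:
  (Y=0, X=3, Z=0, W=1) weight 1/72
  (Y=0, X=3, Z=1, W=1) weight 1/72
  (Y=0, X=3, Z=2, W=0) weight 1/72
  (Y=0, X=3, Z=3, W=1) weight 1/72
  (Y=1, X=2, Z=0, W=0) weight 1/72
  (Y=1, X=2, Z=1, W=0) weight 1/18
  (Y=1, X=2, Z=3, W=0) weight 1/72
Group by Y:
  weight(Y=0) = 1/18
  weight(Y=1) = 1/12
Total weight = 1/18 + 1/12 = 5/36
P(Y=0 | obs) = 1/18 / 5/36 = 2/5
P(Y=1 | obs) = 1/12 / 5/36 = 3/5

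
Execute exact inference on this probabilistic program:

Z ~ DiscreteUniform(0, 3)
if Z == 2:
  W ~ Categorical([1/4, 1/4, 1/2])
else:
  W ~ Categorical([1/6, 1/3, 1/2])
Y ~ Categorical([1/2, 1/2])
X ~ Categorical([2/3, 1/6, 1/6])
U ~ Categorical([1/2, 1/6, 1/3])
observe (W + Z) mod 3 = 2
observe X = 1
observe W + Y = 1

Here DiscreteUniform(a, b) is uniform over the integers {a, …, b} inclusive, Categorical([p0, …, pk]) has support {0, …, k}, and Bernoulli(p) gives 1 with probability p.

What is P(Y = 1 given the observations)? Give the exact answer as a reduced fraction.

P(Y = 1 | obs) = 3/7

Enumerate traces; 6 have nonzero weight after conditioning:
  (Z=1, W=1, Y=0, X=1, U=0) weight 1/288
  (Z=1, W=1, Y=0, X=1, U=1) weight 1/864
  (Z=1, W=1, Y=0, X=1, U=2) weight 1/432
  (Z=2, W=0, Y=1, X=1, U=0) weight 1/384
  (Z=2, W=0, Y=1, X=1, U=1) weight 1/1152
  (Z=2, W=0, Y=1, X=1, U=2) weight 1/576
Group by Y:
  weight(Y=0) = 1/144
  weight(Y=1) = 1/192
Total weight = 1/144 + 1/192 = 7/576
P(Y=0 | obs) = 1/144 / 7/576 = 4/7
P(Y=1 | obs) = 1/192 / 7/576 = 3/7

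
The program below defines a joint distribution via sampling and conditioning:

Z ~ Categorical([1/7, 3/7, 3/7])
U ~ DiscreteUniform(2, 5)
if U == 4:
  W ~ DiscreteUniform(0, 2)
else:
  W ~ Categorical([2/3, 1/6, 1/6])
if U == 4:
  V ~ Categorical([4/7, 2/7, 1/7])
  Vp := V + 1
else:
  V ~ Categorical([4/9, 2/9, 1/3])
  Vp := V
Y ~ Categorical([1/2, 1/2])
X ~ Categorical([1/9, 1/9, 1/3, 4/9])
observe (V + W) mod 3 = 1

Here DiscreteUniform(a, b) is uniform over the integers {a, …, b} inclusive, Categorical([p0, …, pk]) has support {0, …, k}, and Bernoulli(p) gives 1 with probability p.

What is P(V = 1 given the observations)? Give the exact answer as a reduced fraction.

P(V = 1 | obs) = 68/147

Enumerate traces; 288 have nonzero weight after conditioning:
  (Z=0, U=2, W=0, V=1, Y=0, X=0) weight 1/3402
  (Z=0, U=2, W=0, V=1, Y=0, X=1) weight 1/3402
  (Z=0, U=2, W=0, V=1, Y=0, X=2) weight 1/1134
  (Z=0, U=2, W=0, V=1, Y=0, X=3) weight 2/1701
  (Z=0, U=2, W=0, V=1, Y=1, X=0) weight 1/3402
  (Z=0, U=2, W=0, V=1, Y=1, X=1) weight 1/3402
  (Z=0, U=2, W=0, V=1, Y=1, X=2) weight 1/1134
  (Z=0, U=2, W=0, V=1, Y=1, X=3) weight 2/1701
  (Z=0, U=2, W=1, V=0, Y=0, X=0) weight 1/6804
  (Z=0, U=2, W=2, V=2, Y=0, X=0) weight 1/9072
  … 278 more
Group by V:
  weight(V=0) = 13/126
  weight(V=1) = 17/126
  weight(V=2) = 3/56
Total weight = 13/126 + 17/126 + 3/56 = 7/24
P(V=0 | obs) = 13/126 / 7/24 = 52/147
P(V=1 | obs) = 17/126 / 7/24 = 68/147
P(V=2 | obs) = 3/56 / 7/24 = 9/49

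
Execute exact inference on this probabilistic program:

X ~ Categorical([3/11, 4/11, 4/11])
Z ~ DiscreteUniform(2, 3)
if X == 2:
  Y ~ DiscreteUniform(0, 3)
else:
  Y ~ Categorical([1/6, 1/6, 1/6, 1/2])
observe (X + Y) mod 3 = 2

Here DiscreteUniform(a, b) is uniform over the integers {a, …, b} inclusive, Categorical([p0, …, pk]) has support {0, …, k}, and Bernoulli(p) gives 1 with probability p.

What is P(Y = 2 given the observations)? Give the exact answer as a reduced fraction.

P(Y = 2 | obs) = 3/19

Enumerate traces; 8 have nonzero weight after conditioning:
  (X=0, Z=2, Y=2) weight 1/44
  (X=0, Z=3, Y=2) weight 1/44
  (X=1, Z=2, Y=1) weight 1/33
  (X=1, Z=3, Y=1) weight 1/33
  (X=2, Z=2, Y=0) weight 1/22
  (X=2, Z=2, Y=3) weight 1/22
  (X=2, Z=3, Y=0) weight 1/22
  (X=2, Z=3, Y=3) weight 1/22
Group by Y:
  weight(Y=0) = 1/11
  weight(Y=1) = 2/33
  weight(Y=2) = 1/22
  weight(Y=3) = 1/11
Total weight = 1/11 + 2/33 + 1/22 + 1/11 = 19/66
P(Y=0 | obs) = 1/11 / 19/66 = 6/19
P(Y=1 | obs) = 2/33 / 19/66 = 4/19
P(Y=2 | obs) = 1/22 / 19/66 = 3/19
P(Y=3 | obs) = 1/11 / 19/66 = 6/19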